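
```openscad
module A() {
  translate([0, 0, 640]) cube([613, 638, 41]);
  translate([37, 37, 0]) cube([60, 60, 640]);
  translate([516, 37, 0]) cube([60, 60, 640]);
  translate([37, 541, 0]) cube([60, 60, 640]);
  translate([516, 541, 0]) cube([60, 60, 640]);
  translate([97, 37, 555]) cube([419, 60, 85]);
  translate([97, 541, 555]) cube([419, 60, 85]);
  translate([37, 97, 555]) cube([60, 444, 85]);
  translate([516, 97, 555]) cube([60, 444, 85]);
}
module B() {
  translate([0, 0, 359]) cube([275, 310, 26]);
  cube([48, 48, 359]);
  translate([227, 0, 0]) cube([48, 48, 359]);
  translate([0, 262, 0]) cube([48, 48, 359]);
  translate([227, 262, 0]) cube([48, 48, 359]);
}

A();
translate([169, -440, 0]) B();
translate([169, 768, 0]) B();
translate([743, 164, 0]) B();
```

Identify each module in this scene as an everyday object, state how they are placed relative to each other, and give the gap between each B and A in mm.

Each stool's nearest face is 130 mm from the table's bounding box.

A is a table. B is a stool. Three stools sit around the table at the −y, +y, +x sides. The gap between each stool and the table is 130 mm.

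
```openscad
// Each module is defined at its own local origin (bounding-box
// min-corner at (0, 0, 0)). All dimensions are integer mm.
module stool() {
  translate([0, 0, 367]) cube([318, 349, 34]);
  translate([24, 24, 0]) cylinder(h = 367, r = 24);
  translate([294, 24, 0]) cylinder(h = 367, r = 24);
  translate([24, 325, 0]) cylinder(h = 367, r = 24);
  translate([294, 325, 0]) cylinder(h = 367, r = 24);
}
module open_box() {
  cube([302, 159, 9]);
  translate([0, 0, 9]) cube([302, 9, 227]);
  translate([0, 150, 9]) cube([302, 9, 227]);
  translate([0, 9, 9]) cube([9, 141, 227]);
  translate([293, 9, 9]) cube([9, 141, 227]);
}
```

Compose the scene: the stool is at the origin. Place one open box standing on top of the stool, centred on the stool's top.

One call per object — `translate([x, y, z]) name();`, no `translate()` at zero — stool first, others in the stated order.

stool();
translate([8, 95, 401]) open_box();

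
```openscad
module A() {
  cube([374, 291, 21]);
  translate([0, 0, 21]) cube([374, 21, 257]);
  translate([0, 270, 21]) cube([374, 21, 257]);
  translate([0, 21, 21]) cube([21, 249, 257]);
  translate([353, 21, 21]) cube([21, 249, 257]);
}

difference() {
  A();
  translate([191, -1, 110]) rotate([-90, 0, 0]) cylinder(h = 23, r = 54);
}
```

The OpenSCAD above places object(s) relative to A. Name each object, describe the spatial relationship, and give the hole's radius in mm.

The subtracted cylinder has r = 54 mm.

A is an open box. The open box has a circular hole through its front wall. The hole's radius is 54 mm.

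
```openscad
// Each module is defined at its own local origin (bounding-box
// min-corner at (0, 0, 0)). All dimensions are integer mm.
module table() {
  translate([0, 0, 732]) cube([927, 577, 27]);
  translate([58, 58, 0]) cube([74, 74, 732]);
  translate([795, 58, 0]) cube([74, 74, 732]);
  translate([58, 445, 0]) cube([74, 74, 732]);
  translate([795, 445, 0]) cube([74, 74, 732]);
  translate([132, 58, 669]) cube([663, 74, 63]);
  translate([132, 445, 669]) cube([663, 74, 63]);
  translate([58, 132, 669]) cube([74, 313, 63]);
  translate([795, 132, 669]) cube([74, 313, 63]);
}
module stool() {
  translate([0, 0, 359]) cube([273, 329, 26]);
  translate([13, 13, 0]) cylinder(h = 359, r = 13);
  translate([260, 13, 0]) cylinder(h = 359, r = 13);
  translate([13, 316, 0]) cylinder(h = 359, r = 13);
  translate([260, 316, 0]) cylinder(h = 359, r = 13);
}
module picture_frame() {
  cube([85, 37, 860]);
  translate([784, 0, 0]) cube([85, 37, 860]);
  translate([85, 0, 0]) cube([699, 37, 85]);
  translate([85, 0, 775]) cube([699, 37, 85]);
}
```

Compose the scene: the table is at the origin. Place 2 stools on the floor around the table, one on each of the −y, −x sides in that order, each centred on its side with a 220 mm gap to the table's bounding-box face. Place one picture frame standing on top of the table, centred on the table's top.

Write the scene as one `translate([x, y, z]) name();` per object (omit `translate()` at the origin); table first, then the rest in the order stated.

table();
translate([327, -549, 0]) stool();
translate([-493, 124, 0]) stool();
translate([29, 270, 759]) picture_frame();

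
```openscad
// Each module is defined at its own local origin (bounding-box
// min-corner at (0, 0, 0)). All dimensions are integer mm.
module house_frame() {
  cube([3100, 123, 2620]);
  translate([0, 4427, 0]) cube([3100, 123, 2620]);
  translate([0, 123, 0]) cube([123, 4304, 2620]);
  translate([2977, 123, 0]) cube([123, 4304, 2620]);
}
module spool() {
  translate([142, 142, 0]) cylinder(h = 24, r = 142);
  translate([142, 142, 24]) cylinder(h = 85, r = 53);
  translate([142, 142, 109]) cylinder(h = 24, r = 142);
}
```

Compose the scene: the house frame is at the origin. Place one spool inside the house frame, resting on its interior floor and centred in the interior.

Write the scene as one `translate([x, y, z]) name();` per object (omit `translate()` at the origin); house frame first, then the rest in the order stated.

house_frame();
translate([1408, 2133, 0]) spool();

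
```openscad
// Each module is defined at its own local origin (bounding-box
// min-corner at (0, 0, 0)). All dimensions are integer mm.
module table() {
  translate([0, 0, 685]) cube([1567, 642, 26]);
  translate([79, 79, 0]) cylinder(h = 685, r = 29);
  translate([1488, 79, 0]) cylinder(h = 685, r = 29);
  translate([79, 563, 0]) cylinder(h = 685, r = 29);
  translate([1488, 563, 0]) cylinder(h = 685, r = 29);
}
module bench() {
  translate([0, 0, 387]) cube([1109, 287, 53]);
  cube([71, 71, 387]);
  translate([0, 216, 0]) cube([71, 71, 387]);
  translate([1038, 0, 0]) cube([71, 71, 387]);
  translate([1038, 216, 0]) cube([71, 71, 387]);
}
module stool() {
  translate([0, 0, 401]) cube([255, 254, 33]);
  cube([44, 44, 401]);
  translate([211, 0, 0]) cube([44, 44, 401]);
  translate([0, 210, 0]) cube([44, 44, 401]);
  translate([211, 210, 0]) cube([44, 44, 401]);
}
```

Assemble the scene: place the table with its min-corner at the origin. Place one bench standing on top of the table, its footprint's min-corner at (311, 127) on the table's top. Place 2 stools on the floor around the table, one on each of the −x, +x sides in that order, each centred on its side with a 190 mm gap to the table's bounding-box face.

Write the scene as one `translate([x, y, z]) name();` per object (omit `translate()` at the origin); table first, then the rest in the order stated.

table();
translate([311, 127, 711]) bench();
translate([-445, 194, 0]) stool();
translate([1757, 194, 0]) stool();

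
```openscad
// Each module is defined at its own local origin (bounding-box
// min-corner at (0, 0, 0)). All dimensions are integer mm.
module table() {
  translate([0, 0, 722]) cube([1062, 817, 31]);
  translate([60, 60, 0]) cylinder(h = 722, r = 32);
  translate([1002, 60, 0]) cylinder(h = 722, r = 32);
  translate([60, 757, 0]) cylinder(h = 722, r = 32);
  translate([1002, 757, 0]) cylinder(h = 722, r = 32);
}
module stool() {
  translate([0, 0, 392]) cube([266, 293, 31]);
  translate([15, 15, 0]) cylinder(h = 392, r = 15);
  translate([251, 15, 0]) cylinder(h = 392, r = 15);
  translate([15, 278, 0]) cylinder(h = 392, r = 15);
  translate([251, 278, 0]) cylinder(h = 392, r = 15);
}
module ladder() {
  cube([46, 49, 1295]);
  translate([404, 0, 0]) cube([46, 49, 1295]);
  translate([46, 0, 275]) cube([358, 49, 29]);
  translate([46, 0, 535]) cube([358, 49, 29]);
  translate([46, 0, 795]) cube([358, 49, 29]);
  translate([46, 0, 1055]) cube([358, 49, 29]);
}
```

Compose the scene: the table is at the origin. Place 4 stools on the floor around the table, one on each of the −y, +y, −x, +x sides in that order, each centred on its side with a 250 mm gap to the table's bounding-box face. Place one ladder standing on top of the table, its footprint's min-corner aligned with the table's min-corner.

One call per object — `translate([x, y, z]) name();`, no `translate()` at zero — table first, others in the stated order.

table();
translate([398, -543, 0]) stool();
translate([398, 1067, 0]) stool();
translate([-516, 262, 0]) stool();
translate([1312, 262, 0]) stool();
translate([0, 0, 753]) ladder();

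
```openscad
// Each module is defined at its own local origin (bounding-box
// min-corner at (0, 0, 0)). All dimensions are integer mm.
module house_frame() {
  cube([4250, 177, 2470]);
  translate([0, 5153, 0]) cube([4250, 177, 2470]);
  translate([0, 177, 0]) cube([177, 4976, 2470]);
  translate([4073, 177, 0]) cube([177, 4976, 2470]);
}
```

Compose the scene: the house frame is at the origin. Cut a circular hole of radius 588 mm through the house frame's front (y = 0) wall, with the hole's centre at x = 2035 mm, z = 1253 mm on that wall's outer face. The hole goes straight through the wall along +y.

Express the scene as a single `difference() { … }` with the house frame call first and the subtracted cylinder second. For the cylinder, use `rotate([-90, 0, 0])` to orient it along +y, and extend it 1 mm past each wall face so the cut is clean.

difference() {
  house_frame();
  translate([2035, -1, 1253]) rotate([-90, 0, 0]) cylinder(h = 179, r = 588);
}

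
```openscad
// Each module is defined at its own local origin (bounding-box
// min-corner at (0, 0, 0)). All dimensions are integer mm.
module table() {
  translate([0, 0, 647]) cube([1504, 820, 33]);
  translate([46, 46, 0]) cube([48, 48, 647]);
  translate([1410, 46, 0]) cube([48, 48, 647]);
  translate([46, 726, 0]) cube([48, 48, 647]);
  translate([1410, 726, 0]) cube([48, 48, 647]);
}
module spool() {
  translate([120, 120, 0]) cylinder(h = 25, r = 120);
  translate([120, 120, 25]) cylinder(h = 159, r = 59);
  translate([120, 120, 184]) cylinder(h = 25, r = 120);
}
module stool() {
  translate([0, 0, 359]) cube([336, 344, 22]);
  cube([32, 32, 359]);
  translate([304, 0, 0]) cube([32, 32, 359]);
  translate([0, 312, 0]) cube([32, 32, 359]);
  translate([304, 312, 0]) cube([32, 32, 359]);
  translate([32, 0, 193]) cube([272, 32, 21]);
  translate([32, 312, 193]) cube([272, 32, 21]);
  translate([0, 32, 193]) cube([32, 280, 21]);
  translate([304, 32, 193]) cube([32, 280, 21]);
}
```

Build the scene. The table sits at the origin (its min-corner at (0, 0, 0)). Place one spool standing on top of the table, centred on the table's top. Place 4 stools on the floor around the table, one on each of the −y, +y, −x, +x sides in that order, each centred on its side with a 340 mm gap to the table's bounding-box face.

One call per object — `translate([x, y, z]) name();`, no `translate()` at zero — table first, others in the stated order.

table();
translate([632, 290, 680]) spool();
translate([584, -684, 0]) stool();
translate([584, 1160, 0]) stool();
translate([-676, 238, 0]) stool();
translate([1844, 238, 0]) stool();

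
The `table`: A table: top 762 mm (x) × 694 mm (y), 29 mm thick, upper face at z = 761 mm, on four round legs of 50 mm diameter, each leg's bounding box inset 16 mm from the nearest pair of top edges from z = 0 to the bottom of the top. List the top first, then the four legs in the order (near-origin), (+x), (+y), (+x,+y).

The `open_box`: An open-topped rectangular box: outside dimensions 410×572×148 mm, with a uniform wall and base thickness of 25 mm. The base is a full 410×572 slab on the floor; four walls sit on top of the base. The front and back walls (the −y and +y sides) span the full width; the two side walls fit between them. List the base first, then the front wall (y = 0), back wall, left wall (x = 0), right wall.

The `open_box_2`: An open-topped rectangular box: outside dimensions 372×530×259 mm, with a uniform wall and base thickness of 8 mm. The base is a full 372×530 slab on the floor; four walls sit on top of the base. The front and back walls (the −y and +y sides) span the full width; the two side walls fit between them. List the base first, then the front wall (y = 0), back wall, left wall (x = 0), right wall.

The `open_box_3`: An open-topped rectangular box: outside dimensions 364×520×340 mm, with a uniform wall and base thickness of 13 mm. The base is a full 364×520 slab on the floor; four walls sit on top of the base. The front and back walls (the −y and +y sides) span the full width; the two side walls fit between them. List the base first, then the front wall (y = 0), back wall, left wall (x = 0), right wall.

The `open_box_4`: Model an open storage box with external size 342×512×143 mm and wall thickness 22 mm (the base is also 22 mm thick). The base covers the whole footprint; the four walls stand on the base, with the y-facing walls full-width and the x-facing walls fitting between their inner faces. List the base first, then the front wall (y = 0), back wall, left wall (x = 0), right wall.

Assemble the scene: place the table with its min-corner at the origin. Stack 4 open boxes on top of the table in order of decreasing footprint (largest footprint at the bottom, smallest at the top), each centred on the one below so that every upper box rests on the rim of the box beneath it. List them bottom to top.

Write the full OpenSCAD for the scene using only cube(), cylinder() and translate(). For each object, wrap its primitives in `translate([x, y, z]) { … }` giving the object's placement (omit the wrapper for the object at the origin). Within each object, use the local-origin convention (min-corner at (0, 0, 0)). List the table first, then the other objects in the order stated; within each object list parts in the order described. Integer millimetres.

translate([0, 0, 732]) cube([762, 694, 29]);
translate([41, 41, 0]) cylinder(h = 732, r = 25);
translate([721, 41, 0]) cylinder(h = 732, r = 25);
translate([41, 653, 0]) cylinder(h = 732, r = 25);
translate([721, 653, 0]) cylinder(h = 732, r = 25);
translate([176, 61, 761]) {
  cube([410, 572, 25]);
  translate([0, 0, 25]) cube([410, 25, 123]);
  translate([0, 547, 25]) cube([410, 25, 123]);
  translate([0, 25, 25]) cube([25, 522, 123]);
  translate([385, 25, 25]) cube([25, 522, 123]);
}
translate([195, 82, 909]) {
  cube([372, 530, 8]);
  translate([0, 0, 8]) cube([372, 8, 251]);
  translate([0, 522, 8]) cube([372, 8, 251]);
  translate([0, 8, 8]) cube([8, 514, 251]);
  translate([364, 8, 8]) cube([8, 514, 251]);
}
translate([199, 87, 1168]) {
  cube([364, 520, 13]);
  translate([0, 0, 13]) cube([364, 13, 327]);
  translate([0, 507, 13]) cube([364, 13, 327]);
  translate([0, 13, 13]) cube([13, 494, 327]);
  translate([351, 13, 13]) cube([13, 494, 327]);
}
translate([210, 91, 1508]) {
  cube([342, 512, 22]);
  translate([0, 0, 22]) cube([342, 22, 121]);
  translate([0, 490, 22]) cube([342, 22, 121]);
  translate([0, 22, 22]) cube([22, 468, 121]);
  translate([320, 22, 22]) cube([22, 468, 121]);
}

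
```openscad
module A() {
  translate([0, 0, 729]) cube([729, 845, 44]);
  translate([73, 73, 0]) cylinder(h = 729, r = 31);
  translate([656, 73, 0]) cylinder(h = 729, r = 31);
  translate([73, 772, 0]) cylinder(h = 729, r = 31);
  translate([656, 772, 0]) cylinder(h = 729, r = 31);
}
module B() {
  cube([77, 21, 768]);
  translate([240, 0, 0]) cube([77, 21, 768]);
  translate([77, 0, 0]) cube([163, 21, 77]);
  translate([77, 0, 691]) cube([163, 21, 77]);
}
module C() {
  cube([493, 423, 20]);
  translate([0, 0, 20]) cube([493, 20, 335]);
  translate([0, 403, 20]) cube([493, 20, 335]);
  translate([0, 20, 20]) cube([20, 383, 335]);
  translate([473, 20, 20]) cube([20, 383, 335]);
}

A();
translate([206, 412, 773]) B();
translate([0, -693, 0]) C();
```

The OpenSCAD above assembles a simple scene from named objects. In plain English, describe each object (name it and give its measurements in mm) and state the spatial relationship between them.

A is a table: top 729 mm (x) × 845 mm (y), 44 mm thick, upper face at z = 773 mm, on four round legs of 62 mm diameter, each leg's bounding box inset 42 mm from the nearest pair of top edges, running from z = 0 to the bottom of the top.

B is a picture frame with a 163×614 mm rectangular opening (x by z) and a uniform 77 mm border on every side. Frame depth is 21 mm along y. It is built from two vertical stiles running the full outside height and two horizontal rails spanning the gap between the stiles.

C is an open storage box with external size 493×423×355 mm and wall thickness 20 mm (the base is also 20 mm thick). The base covers the whole footprint; the four walls stand on the base, with the y-facing walls full-width and the x-facing walls fitting between their inner faces.

The picture frame is on top of the table, centred. The open box is on the floor beside the table on its −y side.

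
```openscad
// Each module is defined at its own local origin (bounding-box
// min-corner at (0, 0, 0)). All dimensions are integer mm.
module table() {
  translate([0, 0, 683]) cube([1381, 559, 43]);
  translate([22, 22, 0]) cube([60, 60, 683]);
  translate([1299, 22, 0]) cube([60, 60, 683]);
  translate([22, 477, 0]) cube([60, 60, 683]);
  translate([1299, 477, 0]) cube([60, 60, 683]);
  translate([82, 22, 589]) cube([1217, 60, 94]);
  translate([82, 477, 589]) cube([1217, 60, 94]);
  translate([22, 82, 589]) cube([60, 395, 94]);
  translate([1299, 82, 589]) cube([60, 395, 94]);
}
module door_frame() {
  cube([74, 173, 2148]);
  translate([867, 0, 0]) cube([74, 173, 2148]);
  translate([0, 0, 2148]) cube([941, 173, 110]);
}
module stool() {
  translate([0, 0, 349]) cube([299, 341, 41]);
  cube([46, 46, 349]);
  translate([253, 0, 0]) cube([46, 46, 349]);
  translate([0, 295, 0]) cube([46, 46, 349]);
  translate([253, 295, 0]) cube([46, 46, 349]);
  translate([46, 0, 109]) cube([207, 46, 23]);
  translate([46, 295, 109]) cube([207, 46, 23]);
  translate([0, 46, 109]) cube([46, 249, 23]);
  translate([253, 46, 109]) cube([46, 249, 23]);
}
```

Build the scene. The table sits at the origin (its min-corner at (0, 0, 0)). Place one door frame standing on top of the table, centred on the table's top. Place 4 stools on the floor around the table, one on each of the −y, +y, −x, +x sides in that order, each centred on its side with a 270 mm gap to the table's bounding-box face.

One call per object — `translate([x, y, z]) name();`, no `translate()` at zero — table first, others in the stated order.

table();
translate([220, 193, 726]) door_frame();
translate([541, -611, 0]) stool();
translate([541, 829, 0]) stool();
translate([-569, 109, 0]) stool();
translate([1651, 109, 0]) stool();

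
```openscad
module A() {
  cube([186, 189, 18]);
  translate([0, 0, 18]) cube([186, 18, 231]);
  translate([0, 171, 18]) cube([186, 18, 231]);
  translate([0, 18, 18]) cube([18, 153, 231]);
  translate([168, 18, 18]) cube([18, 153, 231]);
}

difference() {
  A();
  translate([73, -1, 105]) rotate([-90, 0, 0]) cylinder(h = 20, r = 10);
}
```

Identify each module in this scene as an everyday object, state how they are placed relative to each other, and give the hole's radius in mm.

The subtracted cylinder has r = 10 mm.

A is an open box. The open box has a circular hole through its front wall. The hole's radius is 10 mm.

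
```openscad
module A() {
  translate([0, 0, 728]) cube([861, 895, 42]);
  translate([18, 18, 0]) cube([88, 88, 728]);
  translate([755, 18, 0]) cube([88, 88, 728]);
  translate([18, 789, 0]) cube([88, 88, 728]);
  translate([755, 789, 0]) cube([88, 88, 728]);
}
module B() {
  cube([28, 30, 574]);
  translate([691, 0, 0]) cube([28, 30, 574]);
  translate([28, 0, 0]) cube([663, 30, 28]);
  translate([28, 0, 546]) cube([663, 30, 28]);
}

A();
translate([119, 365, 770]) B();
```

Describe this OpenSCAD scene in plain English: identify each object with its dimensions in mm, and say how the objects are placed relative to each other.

A is a rectangular dining table. The top is 861×895×42 mm with its upper surface at z = 770 mm. It stands on four 88×88 mm square legs, each inset 18 mm from the nearest pair of top edges, running from the floor to the underside of the top.

B is a rectangular picture frame lying in the x–z plane (depth along y). The opening is 663 mm wide (x) by 518 mm tall (z), surrounded by a border 28 mm wide on all four sides. The frame is 30 mm deep and is made of two full-height vertical stiles with two horizontal rails fitted between them.

The picture frame is on top of the table.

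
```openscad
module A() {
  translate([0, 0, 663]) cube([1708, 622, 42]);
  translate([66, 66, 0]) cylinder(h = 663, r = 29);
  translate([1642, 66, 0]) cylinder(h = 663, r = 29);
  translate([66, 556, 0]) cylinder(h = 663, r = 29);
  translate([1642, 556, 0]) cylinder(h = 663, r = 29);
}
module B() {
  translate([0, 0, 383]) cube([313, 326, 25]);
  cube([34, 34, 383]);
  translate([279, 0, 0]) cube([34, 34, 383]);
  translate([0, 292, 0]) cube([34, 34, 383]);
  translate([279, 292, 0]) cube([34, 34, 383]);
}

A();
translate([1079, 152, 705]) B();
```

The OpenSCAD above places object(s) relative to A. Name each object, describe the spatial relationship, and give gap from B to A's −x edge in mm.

A is a table. B is a stool. The stool is on top of the table. The gap from the stool to the table's −x edge is 1079 mm.

The stool's min-x is at 1079; the table's min-x is 0; gap = 1079 mm.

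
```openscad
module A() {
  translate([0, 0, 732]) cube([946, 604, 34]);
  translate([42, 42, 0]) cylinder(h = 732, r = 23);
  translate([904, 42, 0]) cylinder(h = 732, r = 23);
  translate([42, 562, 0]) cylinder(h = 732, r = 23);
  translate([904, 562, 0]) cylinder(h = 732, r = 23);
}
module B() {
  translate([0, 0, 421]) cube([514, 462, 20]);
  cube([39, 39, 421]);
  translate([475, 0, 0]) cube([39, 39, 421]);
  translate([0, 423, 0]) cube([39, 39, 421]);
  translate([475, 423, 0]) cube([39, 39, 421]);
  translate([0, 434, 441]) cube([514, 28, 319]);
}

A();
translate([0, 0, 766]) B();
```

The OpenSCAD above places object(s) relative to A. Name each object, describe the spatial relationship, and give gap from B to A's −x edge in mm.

The chair's min-x is at 0; the table's min-x is 0; gap = 0 mm.

A is a table. B is a chair. The chair is on top of the table. The gap from the chair to the table's −x edge is 0 mm.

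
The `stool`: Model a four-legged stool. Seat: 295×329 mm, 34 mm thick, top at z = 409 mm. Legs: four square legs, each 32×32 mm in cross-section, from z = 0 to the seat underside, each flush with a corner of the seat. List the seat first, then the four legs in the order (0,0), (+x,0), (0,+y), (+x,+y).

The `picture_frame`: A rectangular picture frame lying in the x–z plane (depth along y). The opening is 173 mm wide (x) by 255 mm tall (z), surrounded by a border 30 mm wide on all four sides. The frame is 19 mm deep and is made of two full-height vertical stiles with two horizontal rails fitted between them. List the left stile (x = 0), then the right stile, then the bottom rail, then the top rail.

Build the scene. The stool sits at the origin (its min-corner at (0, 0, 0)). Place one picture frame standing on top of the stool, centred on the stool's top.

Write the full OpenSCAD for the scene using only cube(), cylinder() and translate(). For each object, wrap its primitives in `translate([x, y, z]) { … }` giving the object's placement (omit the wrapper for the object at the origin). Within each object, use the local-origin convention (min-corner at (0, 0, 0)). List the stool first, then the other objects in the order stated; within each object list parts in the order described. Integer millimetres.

translate([0, 0, 375]) cube([295, 329, 34]);
cube([32, 32, 375]);
translate([263, 0, 0]) cube([32, 32, 375]);
translate([0, 297, 0]) cube([32, 32, 375]);
translate([263, 297, 0]) cube([32, 32, 375]);
translate([31, 155, 409]) {
  cube([30, 19, 315]);
  translate([203, 0, 0]) cube([30, 19, 315]);
  translate([30, 0, 0]) cube([173, 19, 30]);
  translate([30, 0, 285]) cube([173, 19, 30]);
}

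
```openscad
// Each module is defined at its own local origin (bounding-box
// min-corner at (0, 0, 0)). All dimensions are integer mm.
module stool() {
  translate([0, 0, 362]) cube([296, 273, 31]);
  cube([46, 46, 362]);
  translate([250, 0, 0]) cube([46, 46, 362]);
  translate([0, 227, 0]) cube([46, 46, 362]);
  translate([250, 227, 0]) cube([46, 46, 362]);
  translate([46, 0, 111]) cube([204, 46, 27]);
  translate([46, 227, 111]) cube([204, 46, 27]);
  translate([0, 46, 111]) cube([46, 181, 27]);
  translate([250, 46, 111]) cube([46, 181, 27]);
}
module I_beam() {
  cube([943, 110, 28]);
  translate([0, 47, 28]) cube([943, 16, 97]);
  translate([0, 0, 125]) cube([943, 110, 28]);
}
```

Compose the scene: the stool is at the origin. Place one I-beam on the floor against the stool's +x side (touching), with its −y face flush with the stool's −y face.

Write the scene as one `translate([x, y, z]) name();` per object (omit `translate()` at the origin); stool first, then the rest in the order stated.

stool();
translate([296, 0, 0]) I_beam();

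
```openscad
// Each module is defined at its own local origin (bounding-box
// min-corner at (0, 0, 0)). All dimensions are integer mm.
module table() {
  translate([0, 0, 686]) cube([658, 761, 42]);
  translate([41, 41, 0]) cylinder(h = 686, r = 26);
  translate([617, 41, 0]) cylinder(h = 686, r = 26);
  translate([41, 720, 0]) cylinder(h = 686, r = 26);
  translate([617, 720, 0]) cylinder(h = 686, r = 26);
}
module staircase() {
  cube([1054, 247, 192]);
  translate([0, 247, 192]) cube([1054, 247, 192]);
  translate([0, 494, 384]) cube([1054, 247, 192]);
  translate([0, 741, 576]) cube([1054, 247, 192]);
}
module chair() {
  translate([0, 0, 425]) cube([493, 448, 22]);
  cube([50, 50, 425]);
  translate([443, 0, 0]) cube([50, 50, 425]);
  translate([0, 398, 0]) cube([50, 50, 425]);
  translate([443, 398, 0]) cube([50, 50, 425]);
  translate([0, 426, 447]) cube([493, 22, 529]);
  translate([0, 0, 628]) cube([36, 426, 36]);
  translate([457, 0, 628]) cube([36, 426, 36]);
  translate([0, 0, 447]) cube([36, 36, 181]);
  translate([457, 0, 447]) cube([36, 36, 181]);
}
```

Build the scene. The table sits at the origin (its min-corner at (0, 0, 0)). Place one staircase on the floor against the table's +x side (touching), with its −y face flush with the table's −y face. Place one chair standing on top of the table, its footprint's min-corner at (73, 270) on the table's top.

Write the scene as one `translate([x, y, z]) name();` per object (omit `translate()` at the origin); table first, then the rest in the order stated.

table();
translate([658, 0, 0]) staircase();
translate([73, 270, 728]) chair();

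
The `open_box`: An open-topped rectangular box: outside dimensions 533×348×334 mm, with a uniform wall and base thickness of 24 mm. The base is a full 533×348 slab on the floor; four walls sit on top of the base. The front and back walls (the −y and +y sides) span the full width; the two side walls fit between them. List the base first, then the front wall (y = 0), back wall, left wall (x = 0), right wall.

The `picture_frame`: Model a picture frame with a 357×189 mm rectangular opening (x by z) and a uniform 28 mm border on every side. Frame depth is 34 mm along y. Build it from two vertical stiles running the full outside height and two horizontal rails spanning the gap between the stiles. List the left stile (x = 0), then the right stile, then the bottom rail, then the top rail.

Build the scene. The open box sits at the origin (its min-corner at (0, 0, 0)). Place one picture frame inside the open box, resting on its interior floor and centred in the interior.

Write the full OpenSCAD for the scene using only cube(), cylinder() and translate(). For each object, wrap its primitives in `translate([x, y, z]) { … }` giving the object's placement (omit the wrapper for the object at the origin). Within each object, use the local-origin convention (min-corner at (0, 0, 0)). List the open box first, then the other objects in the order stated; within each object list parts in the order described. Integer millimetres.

cube([533, 348, 24]);
translate([0, 0, 24]) cube([533, 24, 310]);
translate([0, 324, 24]) cube([533, 24, 310]);
translate([0, 24, 24]) cube([24, 300, 310]);
translate([509, 24, 24]) cube([24, 300, 310]);
translate([60, 157, 24]) {
  cube([28, 34, 245]);
  translate([385, 0, 0]) cube([28, 34, 245]);
  translate([28, 0, 0]) cube([357, 34, 28]);
  translate([28, 0, 217]) cube([357, 34, 28]);
}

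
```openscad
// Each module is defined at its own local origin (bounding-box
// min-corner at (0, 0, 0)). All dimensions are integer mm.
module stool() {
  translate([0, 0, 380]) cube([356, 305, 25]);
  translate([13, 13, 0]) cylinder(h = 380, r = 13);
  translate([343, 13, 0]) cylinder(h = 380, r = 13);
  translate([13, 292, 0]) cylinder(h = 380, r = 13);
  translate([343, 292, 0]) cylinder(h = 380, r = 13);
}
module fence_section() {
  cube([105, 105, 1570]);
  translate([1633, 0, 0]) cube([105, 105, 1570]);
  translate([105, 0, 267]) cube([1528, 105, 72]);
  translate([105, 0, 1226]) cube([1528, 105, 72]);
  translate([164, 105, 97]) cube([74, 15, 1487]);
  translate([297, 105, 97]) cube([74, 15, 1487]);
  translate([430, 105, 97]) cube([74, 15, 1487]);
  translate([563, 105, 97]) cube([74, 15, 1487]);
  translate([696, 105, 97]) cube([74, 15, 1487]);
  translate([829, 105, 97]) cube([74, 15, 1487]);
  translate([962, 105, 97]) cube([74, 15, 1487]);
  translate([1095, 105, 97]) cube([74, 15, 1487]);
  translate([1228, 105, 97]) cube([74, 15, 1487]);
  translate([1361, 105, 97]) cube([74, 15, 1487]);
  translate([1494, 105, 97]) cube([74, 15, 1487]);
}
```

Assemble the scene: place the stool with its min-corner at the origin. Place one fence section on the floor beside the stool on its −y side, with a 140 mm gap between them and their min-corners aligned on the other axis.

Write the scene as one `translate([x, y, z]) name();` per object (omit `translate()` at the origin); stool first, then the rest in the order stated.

stool();
translate([0, -260, 0]) fence_section();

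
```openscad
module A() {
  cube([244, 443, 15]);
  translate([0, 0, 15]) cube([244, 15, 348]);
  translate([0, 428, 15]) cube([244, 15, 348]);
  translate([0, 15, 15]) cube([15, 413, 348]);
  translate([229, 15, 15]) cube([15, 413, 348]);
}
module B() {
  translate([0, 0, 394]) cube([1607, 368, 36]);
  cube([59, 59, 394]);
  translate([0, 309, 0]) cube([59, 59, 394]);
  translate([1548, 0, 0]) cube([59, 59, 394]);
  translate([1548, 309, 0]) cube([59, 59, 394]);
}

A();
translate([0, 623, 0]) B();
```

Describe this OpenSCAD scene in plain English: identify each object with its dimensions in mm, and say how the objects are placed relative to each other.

A is an open-topped rectangular box: outside dimensions 244×443×363 mm, with a uniform wall and base thickness of 15 mm. The base is a full 244×443 slab on the floor; four walls sit on top of the base. The front and back walls (the −y and +y sides) span the full width; the two side walls fit between them.

B is a bench: a 1607×368 mm seat slab, 36 mm thick, top at z = 430 mm, on four 59×59 mm square legs flush with the seat corners and standing on z = 0.

The bench is on the floor beside the open box on its +y side.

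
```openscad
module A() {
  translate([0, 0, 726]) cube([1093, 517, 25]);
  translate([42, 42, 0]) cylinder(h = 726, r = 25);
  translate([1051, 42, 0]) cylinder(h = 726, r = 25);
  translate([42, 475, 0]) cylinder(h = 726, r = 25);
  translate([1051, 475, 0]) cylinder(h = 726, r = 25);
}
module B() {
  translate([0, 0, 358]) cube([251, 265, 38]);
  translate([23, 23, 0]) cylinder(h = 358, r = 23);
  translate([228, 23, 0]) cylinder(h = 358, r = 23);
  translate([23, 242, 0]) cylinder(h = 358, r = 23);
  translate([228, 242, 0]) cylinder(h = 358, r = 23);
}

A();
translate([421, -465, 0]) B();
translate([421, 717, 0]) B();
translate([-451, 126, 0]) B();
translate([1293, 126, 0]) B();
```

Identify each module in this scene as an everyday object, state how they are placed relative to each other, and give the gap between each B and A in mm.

Each stool's nearest face is 200 mm from the table's bounding box.

A is a table. B is a stool. Four stools sit around the table at the −y, +y, −x, +x sides. The gap between each stool and the table is 200 mm.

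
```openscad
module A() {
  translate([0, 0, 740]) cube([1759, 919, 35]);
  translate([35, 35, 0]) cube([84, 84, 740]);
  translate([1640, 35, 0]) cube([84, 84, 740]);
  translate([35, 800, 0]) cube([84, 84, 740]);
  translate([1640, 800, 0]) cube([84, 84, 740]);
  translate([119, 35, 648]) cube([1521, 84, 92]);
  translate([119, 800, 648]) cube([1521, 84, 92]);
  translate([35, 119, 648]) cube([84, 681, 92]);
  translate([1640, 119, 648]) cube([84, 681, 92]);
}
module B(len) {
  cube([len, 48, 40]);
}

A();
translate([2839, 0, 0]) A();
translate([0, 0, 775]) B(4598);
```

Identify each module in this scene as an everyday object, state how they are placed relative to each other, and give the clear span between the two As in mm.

Second table starts at x = 2839; first ends at x = 1759; clear span = 2839 − 1759 = 1080 mm.

A is a table. B is a beam. A beam spans the tops of two tables. The clear span between the two tables is 1080 mm.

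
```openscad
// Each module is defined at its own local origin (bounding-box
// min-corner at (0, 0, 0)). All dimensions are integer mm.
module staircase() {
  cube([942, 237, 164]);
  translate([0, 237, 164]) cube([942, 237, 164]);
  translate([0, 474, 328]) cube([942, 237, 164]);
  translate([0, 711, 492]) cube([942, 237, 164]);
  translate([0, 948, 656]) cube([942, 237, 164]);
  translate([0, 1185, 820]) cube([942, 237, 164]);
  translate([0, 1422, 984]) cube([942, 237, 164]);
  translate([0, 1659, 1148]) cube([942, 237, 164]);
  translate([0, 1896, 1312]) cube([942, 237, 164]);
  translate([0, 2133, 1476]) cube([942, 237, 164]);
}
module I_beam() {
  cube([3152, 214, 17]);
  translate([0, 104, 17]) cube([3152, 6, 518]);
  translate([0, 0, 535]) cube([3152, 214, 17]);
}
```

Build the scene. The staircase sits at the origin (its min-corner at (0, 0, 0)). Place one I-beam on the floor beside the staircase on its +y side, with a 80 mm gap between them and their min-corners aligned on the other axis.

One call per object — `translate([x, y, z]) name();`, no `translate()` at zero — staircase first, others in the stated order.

staircase();
translate([0, 2450, 0]) I_beam();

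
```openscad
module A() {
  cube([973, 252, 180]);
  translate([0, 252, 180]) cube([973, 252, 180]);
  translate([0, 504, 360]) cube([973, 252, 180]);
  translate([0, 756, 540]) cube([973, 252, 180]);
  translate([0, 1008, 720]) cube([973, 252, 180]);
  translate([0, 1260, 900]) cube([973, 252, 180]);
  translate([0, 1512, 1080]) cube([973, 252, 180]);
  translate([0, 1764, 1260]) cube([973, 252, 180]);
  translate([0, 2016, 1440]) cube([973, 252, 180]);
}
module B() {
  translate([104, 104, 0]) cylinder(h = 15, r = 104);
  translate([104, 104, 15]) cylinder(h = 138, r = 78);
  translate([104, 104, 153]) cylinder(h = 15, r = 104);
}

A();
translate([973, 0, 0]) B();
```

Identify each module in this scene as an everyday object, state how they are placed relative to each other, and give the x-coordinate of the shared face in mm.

A is a staircase. B is a spool. The spool is against the staircase's +x side, with their −y faces flush. The x-coordinate of the shared face is 973 mm.

The staircase's +x face and the spool's −x face are both at x = 973 mm.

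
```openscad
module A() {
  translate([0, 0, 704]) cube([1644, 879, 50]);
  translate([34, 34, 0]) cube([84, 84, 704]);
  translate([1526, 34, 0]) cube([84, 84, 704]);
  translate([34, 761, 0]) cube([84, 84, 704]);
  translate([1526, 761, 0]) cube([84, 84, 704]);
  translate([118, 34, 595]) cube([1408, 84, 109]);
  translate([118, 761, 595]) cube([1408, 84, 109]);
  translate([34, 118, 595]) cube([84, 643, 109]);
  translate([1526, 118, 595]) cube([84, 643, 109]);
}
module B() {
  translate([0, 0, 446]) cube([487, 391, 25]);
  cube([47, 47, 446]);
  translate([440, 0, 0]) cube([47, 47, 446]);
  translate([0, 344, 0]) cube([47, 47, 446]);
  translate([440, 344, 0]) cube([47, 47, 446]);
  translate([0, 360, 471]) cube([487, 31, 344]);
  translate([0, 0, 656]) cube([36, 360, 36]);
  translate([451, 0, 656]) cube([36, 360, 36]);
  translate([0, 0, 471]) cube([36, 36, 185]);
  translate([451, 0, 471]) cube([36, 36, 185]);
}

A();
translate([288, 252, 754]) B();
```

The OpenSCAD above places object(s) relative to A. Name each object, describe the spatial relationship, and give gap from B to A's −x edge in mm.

A is a table. B is a chair. The chair is on top of the table. The gap from the chair to the table's −x edge is 288 mm.

The chair's min-x is at 288; the table's min-x is 0; gap = 288 mm.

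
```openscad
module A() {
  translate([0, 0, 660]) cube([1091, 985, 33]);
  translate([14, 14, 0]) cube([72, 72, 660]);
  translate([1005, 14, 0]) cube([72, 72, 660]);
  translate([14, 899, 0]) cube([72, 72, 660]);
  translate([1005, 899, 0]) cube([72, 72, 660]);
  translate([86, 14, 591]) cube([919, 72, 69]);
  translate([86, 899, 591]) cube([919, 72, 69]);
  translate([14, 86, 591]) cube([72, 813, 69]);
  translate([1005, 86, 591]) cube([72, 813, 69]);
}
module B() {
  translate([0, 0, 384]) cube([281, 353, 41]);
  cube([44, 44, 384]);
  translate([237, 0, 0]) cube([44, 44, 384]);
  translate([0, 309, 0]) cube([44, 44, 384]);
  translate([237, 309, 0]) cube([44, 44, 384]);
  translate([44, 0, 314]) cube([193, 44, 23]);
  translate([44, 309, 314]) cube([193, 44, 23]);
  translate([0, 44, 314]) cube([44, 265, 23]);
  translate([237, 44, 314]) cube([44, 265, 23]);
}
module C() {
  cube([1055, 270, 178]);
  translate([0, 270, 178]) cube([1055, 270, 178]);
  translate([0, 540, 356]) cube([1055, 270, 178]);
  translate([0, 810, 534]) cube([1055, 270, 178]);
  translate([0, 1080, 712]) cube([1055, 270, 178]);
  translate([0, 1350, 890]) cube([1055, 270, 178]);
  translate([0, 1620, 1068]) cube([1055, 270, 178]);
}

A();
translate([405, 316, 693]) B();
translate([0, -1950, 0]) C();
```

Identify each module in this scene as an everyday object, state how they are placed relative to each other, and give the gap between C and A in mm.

The staircase's nearest face is 60 mm from the table's −y face.

A is a table. B is a stool. C is a staircase. The stool is on top of the table, centred. The staircase is on the floor beside the table on its −y side. The gap between the staircase and the table is 60 mm.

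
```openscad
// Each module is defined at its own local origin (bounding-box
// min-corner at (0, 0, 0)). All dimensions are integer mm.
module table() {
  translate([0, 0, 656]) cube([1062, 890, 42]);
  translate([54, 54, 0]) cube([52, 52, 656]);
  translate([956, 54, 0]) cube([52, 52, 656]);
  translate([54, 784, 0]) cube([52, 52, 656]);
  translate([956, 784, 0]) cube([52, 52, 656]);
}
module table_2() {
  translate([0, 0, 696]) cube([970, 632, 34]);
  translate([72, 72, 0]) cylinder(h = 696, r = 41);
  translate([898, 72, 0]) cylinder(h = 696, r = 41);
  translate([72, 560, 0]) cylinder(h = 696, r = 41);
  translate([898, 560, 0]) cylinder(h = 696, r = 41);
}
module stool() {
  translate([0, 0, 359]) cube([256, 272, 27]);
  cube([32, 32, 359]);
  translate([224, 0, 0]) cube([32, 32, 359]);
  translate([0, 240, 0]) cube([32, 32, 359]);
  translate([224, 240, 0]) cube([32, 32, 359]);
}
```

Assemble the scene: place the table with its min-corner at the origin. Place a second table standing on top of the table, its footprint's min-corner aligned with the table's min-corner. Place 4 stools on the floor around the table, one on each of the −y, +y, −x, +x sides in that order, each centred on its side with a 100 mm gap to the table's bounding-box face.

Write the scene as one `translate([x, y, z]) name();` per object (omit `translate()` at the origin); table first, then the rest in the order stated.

table();
translate([0, 0, 698]) table_2();
translate([403, -372, 0]) stool();
translate([403, 990, 0]) stool();
translate([-356, 309, 0]) stool();
translate([1162, 309, 0]) stool();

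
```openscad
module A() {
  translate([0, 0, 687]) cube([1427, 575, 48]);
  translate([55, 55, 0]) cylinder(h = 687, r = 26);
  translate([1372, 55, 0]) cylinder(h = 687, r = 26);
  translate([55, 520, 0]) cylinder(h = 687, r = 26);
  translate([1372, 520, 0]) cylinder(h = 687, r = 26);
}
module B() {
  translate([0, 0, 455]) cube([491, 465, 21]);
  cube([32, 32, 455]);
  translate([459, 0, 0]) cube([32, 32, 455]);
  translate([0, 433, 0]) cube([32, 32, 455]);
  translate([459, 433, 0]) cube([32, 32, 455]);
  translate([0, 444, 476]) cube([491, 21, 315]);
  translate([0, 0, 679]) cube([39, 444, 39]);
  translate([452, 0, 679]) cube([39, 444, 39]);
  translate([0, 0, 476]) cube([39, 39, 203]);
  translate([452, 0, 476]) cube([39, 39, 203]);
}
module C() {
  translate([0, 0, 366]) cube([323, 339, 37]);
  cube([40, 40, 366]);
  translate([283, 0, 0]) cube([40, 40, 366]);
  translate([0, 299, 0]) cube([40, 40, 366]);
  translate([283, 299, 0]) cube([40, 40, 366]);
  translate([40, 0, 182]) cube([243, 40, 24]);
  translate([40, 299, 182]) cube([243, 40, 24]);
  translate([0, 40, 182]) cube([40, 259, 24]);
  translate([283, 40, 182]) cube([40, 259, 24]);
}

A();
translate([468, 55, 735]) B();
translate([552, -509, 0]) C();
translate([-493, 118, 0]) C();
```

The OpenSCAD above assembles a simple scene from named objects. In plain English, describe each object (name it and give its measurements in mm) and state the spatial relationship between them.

A is a table with a 1427×575 mm rectangular top, 48 mm thick, top surface at z = 735 mm, supported by four round legs of 52 mm diameter, each leg's bounding box inset 29 mm from the nearest pair of top edges, running from the floor.

B is a chair: 491×465 mm seat, 21 mm thick, top at z = 476 mm, on four 32 mm square corner legs flush with the seat edges. A 21 mm thick backrest slab spans the full seat width, extending 315 mm above the seat top, its back face flush with the seat's +y edge. Two armrests of 39×39 mm section run along each side from the seat's front edge to the front of the backrest, top faces 242 mm above the seat top and outer faces flush with the seat's x-edges; a 39×39 mm post under the front of each armrest stands on the seat at the front corner.

C is a four-legged stool. The seat is a 323×339×37 mm slab whose top surface is at z = 403 mm; four square legs, each 40×40 mm in cross-section, run from the floor (z = 0) to the underside of the seat, each flush with a corner of the seat. Four stretchers, 40 mm wide and 24 mm tall, connect adjacent legs with their undersides at z = 182 mm, each running between the inner faces of the legs it joins and aligned with the legs' outer faces on the other axis.

The chair is on top of the table, centred. Two stools sit around the table at the −y, −x sides.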